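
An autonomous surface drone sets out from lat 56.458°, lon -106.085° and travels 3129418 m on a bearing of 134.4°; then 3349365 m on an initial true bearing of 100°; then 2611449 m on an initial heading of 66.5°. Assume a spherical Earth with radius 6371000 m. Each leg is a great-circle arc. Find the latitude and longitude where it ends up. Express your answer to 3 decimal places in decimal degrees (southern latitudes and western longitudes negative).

Apply the spherical direct solution leg by leg, carrying full precision between legs.
Leg 1: from (56.458°, -106.085°), δ = 3129418/6371000 = 0.491197 rad, θ = 134.4° → φ = 33.545°, λ = -82.235°.
Leg 2: from (33.545°, -82.235°), δ = 3349365/6371000 = 0.525720 rad, θ = 100° → φ = 23.912°, λ = -49.509°.
Leg 3: from (23.912°, -49.509°), δ = 2611449/6371000 = 0.409896 rad, θ = 66.5° → φ = 31.133°, λ = -24.235°.

latitude 31.133°, longitude -24.235°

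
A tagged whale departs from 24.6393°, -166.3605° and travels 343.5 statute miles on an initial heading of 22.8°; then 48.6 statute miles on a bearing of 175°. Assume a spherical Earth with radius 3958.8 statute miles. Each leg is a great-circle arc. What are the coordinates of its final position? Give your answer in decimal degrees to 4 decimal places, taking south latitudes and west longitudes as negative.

Apply the spherical direct solution leg by leg, carrying full precision between legs.
Leg 1: from (24.6393°, -166.3605°), δ = 343.5/3958.8 = 0.086769 rad, θ = 22.8° → φ = 29.2060°, λ = -164.1556°.
Leg 2: from (29.2060°, -164.1556°), δ = 48.6/3958.8 = 0.012276 rad, θ = 175° → φ = 28.5052°, λ = -164.0859°.

latitude 28.5052°, longitude -164.0859°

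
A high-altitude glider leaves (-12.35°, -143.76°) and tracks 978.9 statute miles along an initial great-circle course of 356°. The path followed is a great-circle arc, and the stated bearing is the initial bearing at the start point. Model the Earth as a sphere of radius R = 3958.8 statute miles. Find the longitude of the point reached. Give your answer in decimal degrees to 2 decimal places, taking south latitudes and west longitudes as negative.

The arc subtends δ = 978.9/3958.8 = 0.247272 rad at the centre.
Start latitude φ₁ = -0.215548 rad; initial bearing θ = 6.213372 rad.
Applying the spherical law of cosines for sides, sin φ₂ = sin φ₁ cos δ + cos φ₁ sin δ cos θ = 0.031136, so φ₂ = 1.78°.
Δλ = atan2( sin θ sin δ cos φ₁ , cos δ − sin φ₁ sin φ₂ ) = atan2(-0.016678, 0.976243) = -0.017083 rad = -0.98°.
λ₂ = λ₁ + Δλ = -144.74°.

longitude -144.74°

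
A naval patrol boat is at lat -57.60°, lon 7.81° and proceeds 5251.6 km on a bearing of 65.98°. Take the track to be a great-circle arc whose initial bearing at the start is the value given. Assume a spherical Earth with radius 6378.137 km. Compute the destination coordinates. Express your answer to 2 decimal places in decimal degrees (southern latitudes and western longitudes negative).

δ = 5251.6/6378.137 = 0.823375 rad (47.1759°).
With φ₁ = -57.60° = -1.005310 rad and θ = 65.98° = 1.151568 rad:
Destination latitude: φ₂ = arcsin( sin φ₁ cos δ + cos φ₁ sin δ cos θ ) = arcsin(-0.413959) = -24.45°.
Δλ = atan2( sin θ sin δ cos φ₁ , cos δ − sin φ₁ sin φ₂ ) = atan2(0.358967, 0.330232) = 0.827066 rad = 47.39°.
Hence λ₂ = 7.81° + 47.39° = 55.20°.

latitude -24.45°, longitude 55.20°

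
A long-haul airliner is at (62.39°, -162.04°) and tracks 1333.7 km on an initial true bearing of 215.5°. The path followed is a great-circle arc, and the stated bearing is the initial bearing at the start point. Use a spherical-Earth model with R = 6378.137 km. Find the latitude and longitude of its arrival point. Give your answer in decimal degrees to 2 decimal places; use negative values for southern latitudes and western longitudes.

latitude 52.05°, longitude -173.34°

Angular distance δ = d/R = 1333.7 / 6378.137 = 0.209105 rad.
Start latitude φ₁ = 1.088911 rad; initial bearing θ = 3.761185 rad.
sin φ₂ = sin φ₁ cos δ + cos φ₁ sin δ cos θ = (0.886123)(0.978217) + (0.463451)(0.207584)(-0.814116) = 0.788498
φ₂ = asin(0.788498) = 0.908363 rad = 52.05°.
Then Δλ = atan2(-0.055867, 0.279511) = -0.197273 rad, from sin θ sin δ cos φ₁ over cos δ − sin φ₁ sin φ₂.
λ₂ = λ₁ + Δλ = -173.34°.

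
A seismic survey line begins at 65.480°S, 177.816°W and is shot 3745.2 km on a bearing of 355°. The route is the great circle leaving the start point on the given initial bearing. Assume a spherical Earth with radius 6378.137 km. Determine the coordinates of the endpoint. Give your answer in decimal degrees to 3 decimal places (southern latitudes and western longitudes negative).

δ = 3745.2/6378.137 = 0.587193 rad (33.6437°).
With φ₁ = -65.480° = -1.142842 rad and θ = 355° = 6.195919 rad:
sin φ₂ = sin φ₁ cos δ + cos φ₁ sin δ cos θ = (-0.909816)(0.832499) + (0.415011)(0.554027)(0.996195) = -0.528369
φ₂ = asin(-0.528369) = -0.556678 rad = -31.895°.
Δλ = atan2( sin θ sin δ cos φ₁ , cos δ − sin φ₁ sin φ₂ ) = atan2(-0.020039, 0.351780) = -0.056904 rad = -3.260°.
λ₂ = -177.816° + -3.260° = -181.076°, normalized to (−180°, 180°] → 178.924°.

latitude -31.895°, longitude 178.924°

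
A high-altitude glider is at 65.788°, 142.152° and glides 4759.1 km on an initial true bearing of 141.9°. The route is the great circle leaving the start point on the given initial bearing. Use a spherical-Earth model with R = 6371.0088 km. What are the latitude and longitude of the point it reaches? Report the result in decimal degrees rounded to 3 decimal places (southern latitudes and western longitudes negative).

latitude 26.738°, longitude 170.149°

δ = 4759.1/6371.0088 = 0.746993 rad (42.7996°).
Converting: φ₁ = 1.148217 rad, θ = 2.476622 rad.
Applying the spherical law of cosines for sides, sin φ₂ = sin φ₁ cos δ + cos φ₁ sin δ cos θ = 0.449915, so φ₂ = 26.738°.
Δλ = atan2( sin θ sin δ cos φ₁ , cos δ − sin φ₁ sin φ₂ ) = atan2(0.171935, 0.323397) = 0.488647 rad = 27.997°.
Hence λ₂ = 142.152° + 27.997° = 170.149°.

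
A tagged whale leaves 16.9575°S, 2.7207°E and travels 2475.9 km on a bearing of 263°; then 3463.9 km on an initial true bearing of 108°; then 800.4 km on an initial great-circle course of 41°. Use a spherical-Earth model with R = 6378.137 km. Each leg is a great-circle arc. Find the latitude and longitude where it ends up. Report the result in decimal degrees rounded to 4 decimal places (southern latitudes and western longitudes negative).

latitude -19.3596°, longitude 17.2036°

Apply the spherical direct solution leg by leg, carrying full precision between legs.
Leg 1: from (-16.9575°, 2.7207°), δ = 2475.9/6378.137 = 0.388185 rad, θ = 263° → φ = -18.3056°, λ = -20.5898°.
Leg 2: from (-18.3056°, -20.5898°), δ = 3463.9/6378.137 = 0.543090 rad, θ = 108° → φ = -24.8666°, λ = 12.2106°.
Leg 3: from (-24.8666°, 12.2106°), δ = 800.4/6378.137 = 0.125491 rad, θ = 41° → φ = -19.3596°, λ = 17.2036°.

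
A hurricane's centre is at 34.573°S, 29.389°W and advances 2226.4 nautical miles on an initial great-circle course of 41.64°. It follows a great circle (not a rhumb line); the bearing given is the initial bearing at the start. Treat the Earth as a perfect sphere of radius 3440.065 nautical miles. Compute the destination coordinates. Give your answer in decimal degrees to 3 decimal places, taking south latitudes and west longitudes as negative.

latitude -4.685°, longitude -5.687°

Central angle δ = d/R = 0.647197 rad.
With φ₁ = -34.573° = -0.603413 rad and θ = 41.64° = 0.726755 rad:
Destination latitude: φ₂ = arcsin( sin φ₁ cos δ + cos φ₁ sin δ cos θ ) = arcsin(-0.081671) = -4.685°.
Then Δλ = atan2(0.329881, 0.751432) = 0.413671 rad, from sin θ sin δ cos φ₁ over cos δ − sin φ₁ sin φ₂.
λ₂ = λ₁ + Δλ = -5.687°.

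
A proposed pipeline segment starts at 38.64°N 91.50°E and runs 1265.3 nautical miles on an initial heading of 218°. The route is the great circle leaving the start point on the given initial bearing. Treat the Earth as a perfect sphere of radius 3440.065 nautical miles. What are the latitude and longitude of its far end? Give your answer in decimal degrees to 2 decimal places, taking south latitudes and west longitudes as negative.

latitude 21.18°, longitude 77.77°

δ = 1265.3/3440.065 = 0.367813 rad (21.0741°).
With φ₁ = 38.64° = 0.674395 rad and θ = 218° = 3.804818 rad:
Destination latitude: φ₂ = arcsin( sin φ₁ cos δ + cos φ₁ sin δ cos θ ) = arcsin(0.361341) = 21.18°.
Δλ = atan2( sin θ sin δ cos φ₁ , cos δ − sin φ₁ sin φ₂ ) = atan2(-0.172914, 0.707486) = -0.239707 rad = -13.73°.
Hence λ₂ = 91.50° + -13.73° = 77.77°.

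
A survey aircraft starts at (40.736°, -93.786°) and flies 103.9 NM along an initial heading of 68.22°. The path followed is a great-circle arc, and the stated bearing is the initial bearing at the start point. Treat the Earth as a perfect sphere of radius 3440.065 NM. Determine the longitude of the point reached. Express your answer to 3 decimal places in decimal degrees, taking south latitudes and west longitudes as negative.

longitude -91.645°

δ = 103.9/3440.065 = 0.030203 rad (1.7305°).
Converting: φ₁ = 0.710977 rad, θ = 1.190664 rad.
sin φ₂ = sin φ₁ cos δ + cos φ₁ sin δ cos θ = (0.652575)(0.999544) + (0.757724)(0.030198)(0.371044) = 0.660767
φ₂ = asin(0.660767) = 0.721840 rad = 41.358°.
For the longitude increment, Δλ = atan2( sin θ sin δ cos φ₁, cos δ − sin φ₁ sin φ₂ ) = atan2(0.021249, 0.568344) = 2.141°.
Hence λ₂ = -93.786° + 2.141° = -91.645°.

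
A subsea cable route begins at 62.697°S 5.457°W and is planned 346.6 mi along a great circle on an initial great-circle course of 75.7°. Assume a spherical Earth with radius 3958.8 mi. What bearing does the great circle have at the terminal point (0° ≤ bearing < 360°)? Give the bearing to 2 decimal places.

final bearing 66.79°

Angular distance δ = d/R = 346.6 / 3958.8 = 0.087552 rad.
Converting: φ₁ = -1.094269 rad, θ = 1.321214 rad.
Applying the spherical law of cosines for sides, sin φ₂ = sin φ₁ cos δ + cos φ₁ sin δ cos θ = -0.875283, so φ₂ = -61.078°.
For the longitude increment, Δλ = atan2( sin θ sin δ cos φ₁, cos δ − sin φ₁ sin φ₂ ) = atan2(0.038866, 0.218399) = 10.091°.
Hence λ₂ = -5.457° + 10.091° = 4.634°.
The forward bearing on arrival equals the back-azimuth from the destination plus 180°.
Back-azimuth from P₂ (-61.08°, 4.63°) to P₁ (-62.70°, -5.46°), with Δλ' = λ₁ − λ₂ = -10.09°: atan2( sin Δλ' cos φ₁ , cos φ₂ sin φ₁ − sin φ₂ cos φ₁ cos Δλ' ) = 246.79°.
Final bearing = (246.79° + 180°) mod 360° = 66.79°.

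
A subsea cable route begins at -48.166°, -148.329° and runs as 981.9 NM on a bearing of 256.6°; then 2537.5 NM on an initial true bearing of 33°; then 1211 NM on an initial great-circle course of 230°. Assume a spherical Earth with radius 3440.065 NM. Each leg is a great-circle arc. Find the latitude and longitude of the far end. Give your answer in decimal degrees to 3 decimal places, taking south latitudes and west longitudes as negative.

latitude -23.532°, longitude -168.002°

Apply the spherical direct solution leg by leg, carrying full precision between legs.
Leg 1: from (-48.166°, -148.329°), δ = 981.9/3440.065 = 0.285431 rad, θ = 256.6° → φ = -49.328°, λ = -173.181°.
Leg 2: from (-49.328°, -173.181°), δ = 2537.5/3440.065 = 0.737631 rad, θ = 33° → φ = -11.169°, λ = -151.258°.
Leg 3: from (-11.169°, -151.258°), δ = 1211/3440.065 = 0.352028 rad, θ = 230° → φ = -23.532°, λ = -168.002°.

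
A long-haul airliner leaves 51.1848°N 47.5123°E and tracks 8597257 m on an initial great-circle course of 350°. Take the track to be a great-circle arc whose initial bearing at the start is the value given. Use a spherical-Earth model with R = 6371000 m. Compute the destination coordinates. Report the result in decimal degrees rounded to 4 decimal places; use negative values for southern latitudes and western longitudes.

latitude 50.6510°, longitude -116.9904°

δ = 8597257/6371000 = 1.349436 rad (77.3170°).
Start latitude φ₁ = 0.893343 rad; initial bearing θ = 6.108652 rad.
Applying the spherical law of cosines for sides, sin φ₂ = sin φ₁ cos δ + cos φ₁ sin δ cos θ = 0.773298, so φ₂ = 50.6510°.
Δλ = atan2( sin θ sin δ cos φ₁ , cos δ − sin φ₁ sin φ₂ ) = atan2(-0.106189, -0.382975) = -2.871115 rad = -164.5027°.
Hence λ₂ = 47.5123° + -164.5027° = -116.9904°.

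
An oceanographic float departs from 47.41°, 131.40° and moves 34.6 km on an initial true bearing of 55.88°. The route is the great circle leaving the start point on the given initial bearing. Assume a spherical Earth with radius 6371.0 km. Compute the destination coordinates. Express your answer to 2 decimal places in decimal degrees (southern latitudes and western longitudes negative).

latitude 47.58°, longitude 131.78°

δ = 34.6/6371 = 0.005431 rad (0.3112°).
Converting: φ₁ = 0.827461 rad, θ = 0.975290 rad.
Destination latitude: φ₂ = arcsin( sin φ₁ cos δ + cos φ₁ sin δ cos θ ) = arcsin(0.738266) = 47.58°.
Then Δλ = atan2(0.003043, 0.456463) = 0.006666 rad, from sin θ sin δ cos φ₁ over cos δ − sin φ₁ sin φ₂.
λ₂ = 131.40° + 0.38° = 131.78°.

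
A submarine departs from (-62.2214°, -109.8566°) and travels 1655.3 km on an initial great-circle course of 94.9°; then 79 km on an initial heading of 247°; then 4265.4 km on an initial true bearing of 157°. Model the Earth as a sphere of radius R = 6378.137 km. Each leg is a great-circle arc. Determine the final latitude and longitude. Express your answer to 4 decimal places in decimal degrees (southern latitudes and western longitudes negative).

Apply the spherical direct solution leg by leg, carrying full precision between legs.
Leg 1: from (-62.2214°, -109.8566°), δ = 1655.3/6378.137 = 0.259527 rad, θ = 94.9° → φ = -59.9218°, λ = -79.1818°.
Leg 2: from (-59.9218°, -79.1818°), δ = 79/6378.137 = 0.012386 rad, θ = 247° → φ = -60.1926°, λ = -80.4960°.
Leg 3: from (-60.1926°, -80.4960°), δ = 4265.4/6378.137 = 0.668753 rad, θ = 157° → φ = -74.6857°, λ = 32.9775°.

latitude -74.6857°, longitude 32.9775°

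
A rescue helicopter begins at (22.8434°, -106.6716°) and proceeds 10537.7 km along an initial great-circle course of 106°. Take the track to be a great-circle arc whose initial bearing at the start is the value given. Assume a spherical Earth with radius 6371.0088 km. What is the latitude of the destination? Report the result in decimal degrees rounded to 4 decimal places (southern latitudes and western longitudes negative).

Central angle δ = d/R = 1.654008 rad.
With φ₁ = 22.8434° = 0.398693 rad and θ = 106° = 1.850049 rad:
Applying the spherical law of cosines for sides, sin φ₂ = sin φ₁ cos δ + cos φ₁ sin δ cos θ = -0.285407, so φ₂ = -16.5832°.
Then Δλ = atan2(0.882804, 0.027683) = 1.539449 rad, from sin θ sin δ cos φ₁ over cos δ − sin φ₁ sin φ₂.
λ₂ = -106.6716° + 88.2039° = -18.4677°.

latitude -16.5832°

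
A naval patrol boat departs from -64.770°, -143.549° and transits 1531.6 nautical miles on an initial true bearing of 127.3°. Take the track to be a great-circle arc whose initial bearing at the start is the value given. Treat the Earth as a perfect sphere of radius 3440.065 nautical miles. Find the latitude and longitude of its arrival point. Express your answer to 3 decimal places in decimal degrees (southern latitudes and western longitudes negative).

The arc subtends δ = 1531.6/3440.065 = 0.445224 rad at the centre.
With φ₁ = -64.770° = -1.130450 rad and θ = 127.3° = 2.221804 rad:
Applying the spherical law of cosines for sides, sin φ₂ = sin φ₁ cos δ + cos φ₁ sin δ cos θ = -0.927659, so φ₂ = -68.073°.
Then Δλ = atan2(0.146025, 0.063350) = 1.161472 rad, from sin θ sin δ cos φ₁ over cos δ − sin φ₁ sin φ₂.
Hence λ₂ = -143.549° + 66.547° = -77.002°.

latitude -68.073°, longitude -77.002°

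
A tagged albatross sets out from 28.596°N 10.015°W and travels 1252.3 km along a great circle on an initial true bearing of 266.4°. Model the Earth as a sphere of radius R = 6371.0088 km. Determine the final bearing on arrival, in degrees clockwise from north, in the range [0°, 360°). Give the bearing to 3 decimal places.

The arc subtends δ = 1252.3/6371.0088 = 0.196562 rad at the centre.
Converting: φ₁ = 0.499094 rad, θ = 4.649557 rad.
sin φ₂ = sin φ₁ cos δ + cos φ₁ sin δ cos θ = (0.478631)(0.980744) + (0.878016)(0.195299)(-0.062791) = 0.458647
φ₂ = asin(0.458647) = 0.476472 rad = 27.300°.
For the longitude increment, Δλ = atan2( sin θ sin δ cos φ₁, cos δ − sin φ₁ sin φ₂ ) = atan2(-0.171137, 0.761221) = -12.671°.
λ₂ = -10.015° + -12.671° = -22.686°.
The forward bearing on arrival equals the back-azimuth from the destination plus 180°.
Back-azimuth from P₂ (27.300°, -22.686°) to P₁ (28.596°, -10.015°), with Δλ' = λ₁ − λ₂ = 12.671°: atan2( sin Δλ' cos φ₁ , cos φ₂ sin φ₁ − sin φ₂ cos φ₁ cos Δλ' ) = 80.442°.
Final bearing = (80.442° + 180°) mod 360° = 260.442°.

final bearing 260.442°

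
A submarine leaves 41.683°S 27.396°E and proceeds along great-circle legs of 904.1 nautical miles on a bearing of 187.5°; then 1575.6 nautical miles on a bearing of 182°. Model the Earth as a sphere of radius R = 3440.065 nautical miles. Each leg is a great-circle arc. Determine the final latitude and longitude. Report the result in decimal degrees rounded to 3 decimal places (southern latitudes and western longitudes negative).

Apply the spherical direct solution leg by leg, carrying full precision between legs.
Leg 1: from (-41.683°, 27.396°), δ = 904.1/3440.065 = 0.262815 rad, θ = 187.5° → φ = -56.568°, λ = 23.867°.
Leg 2: from (-56.568°, 23.867°), δ = 1575.6/3440.065 = 0.458015 rad, θ = 182° → φ = -82.743°, λ = 16.851°.

latitude -82.743°, longitude 16.851°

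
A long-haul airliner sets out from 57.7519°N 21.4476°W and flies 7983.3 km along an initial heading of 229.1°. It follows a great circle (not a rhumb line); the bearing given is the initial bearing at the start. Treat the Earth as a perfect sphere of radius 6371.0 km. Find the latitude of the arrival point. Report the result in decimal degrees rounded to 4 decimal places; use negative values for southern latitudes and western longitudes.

latitude -3.8794°

Central angle δ = d/R = 1.253069 rad.
Start latitude φ₁ = 1.007961 rad; initial bearing θ = 3.998549 rad.
sin φ₂ = sin φ₁ cos δ + cos φ₁ sin δ cos θ = (0.845746)(0.312409) + (0.533586)(0.949948)(-0.654741) = -0.067656
φ₂ = asin(-0.067656) = -0.067708 rad = -3.8794°.
Δλ = atan2( sin θ sin δ cos φ₁ , cos δ − sin φ₁ sin φ₂ ) = atan2(-0.383126, 0.369629) = -0.803327 rad = -46.0273°.
Hence λ₂ = -21.4476° + -46.0273° = -67.4749°.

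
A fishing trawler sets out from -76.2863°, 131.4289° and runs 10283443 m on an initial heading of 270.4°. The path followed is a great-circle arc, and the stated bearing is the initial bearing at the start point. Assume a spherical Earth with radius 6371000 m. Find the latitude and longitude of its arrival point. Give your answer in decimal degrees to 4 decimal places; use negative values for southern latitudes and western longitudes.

latitude 2.5053°, longitude 41.2289°

Angular distance δ = d/R = 10283443 / 6371000 = 1.614102 rad.
With φ₁ = -76.2863° = -1.331447 rad and θ = 270.4° = 4.719370 rad:
sin φ₂ = sin φ₁ cos δ + cos φ₁ sin δ cos θ = (-0.971492)(-0.043292) + (0.237070)(0.999062)(0.006981) = 0.043711
φ₂ = asin(0.043711) = 0.043725 rad = 2.5053°.
Then Δλ = atan2(-0.236842, -0.000827) = -1.574287 rad, from sin θ sin δ cos φ₁ over cos δ − sin φ₁ sin φ₂.
λ₂ = 131.4289° + -90.2000° = 41.2289°.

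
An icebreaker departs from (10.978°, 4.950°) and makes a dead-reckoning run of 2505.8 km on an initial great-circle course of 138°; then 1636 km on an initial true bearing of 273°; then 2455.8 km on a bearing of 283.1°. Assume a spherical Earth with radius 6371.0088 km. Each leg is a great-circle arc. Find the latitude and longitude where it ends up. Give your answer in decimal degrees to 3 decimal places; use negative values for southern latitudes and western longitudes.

Apply the spherical direct solution leg by leg, carrying full precision between legs.
Leg 1: from (10.978°, 4.950°), δ = 2505.8/6371.0088 = 0.393313 rad, θ = 138° → φ = -5.953°, λ = 19.892°.
Leg 2: from (-5.953°, 19.892°), δ = 1636/6371.0088 = 0.256788 rad, θ = 273° → φ = -4.996°, λ = 5.142°.
Leg 3: from (-4.996°, 5.142°), δ = 2455.8/6371.0088 = 0.385465 rad, θ = 283.1° → φ = 0.241°, λ = -16.340°.

latitude 0.241°, longitude -16.340°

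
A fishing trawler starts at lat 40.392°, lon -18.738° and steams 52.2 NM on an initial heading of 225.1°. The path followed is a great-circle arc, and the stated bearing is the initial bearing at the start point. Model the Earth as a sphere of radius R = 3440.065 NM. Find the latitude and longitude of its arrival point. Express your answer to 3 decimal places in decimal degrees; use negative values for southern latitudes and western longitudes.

latitude 39.776°, longitude -19.539°

Angular distance δ = d/R = 52.2 / 3440.065 = 0.015174 rad.
Start latitude φ₁ = 0.704973 rad; initial bearing θ = 3.928736 rad.
Destination latitude: φ₂ = arcsin( sin φ₁ cos δ + cos φ₁ sin δ cos θ ) = arcsin(0.639781) = 39.776°.
For the longitude increment, Δλ = atan2( sin θ sin δ cos φ₁, cos δ − sin φ₁ sin φ₂ ) = atan2(-0.008186, 0.585298) = -0.801°.
λ₂ = λ₁ + Δλ = -19.539°.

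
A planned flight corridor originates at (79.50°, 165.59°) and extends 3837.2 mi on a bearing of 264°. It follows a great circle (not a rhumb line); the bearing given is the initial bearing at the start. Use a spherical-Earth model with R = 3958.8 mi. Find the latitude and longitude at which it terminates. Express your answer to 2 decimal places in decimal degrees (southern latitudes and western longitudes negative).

δ = 3837.2/3958.8 = 0.969284 rad (55.5359°).
Start latitude φ₁ = 1.387537 rad; initial bearing θ = 4.607669 rad.
sin φ₂ = sin φ₁ cos δ + cos φ₁ sin δ cos θ = (0.983255)(0.565890) + (0.182236)(0.824481)(-0.104528) = 0.540709
φ₂ = asin(0.540709) = 0.571280 rad = 32.73°.
For the longitude increment, Δλ = atan2( sin θ sin δ cos φ₁, cos δ − sin φ₁ sin φ₂ ) = atan2(-0.149427, 0.034235) = -77.10°.
λ₂ = 165.59° + -77.10° = 88.49°.

latitude 32.73°, longitude 88.49°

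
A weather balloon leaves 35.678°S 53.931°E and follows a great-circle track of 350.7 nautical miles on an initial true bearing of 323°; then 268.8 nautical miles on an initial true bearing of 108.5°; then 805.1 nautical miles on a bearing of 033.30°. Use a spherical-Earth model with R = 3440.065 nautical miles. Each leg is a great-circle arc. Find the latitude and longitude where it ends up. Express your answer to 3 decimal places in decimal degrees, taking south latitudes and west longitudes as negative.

latitude -20.818°, longitude 62.687°

Apply the spherical direct solution leg by leg, carrying full precision between legs.
Leg 1: from (-35.678°, 53.931°), δ = 350.7/3440.065 = 0.101946 rad, θ = 323° → φ = -30.943°, λ = 49.836°.
Leg 2: from (-30.943°, 49.836°), δ = 268.8/3440.065 = 0.078138 rad, θ = 108.5° → φ = -32.266°, λ = 54.858°.
Leg 3: from (-32.266°, 54.858°), δ = 805.1/3440.065 = 0.234036 rad, θ = 33.3° → φ = -20.818°, λ = 62.687°.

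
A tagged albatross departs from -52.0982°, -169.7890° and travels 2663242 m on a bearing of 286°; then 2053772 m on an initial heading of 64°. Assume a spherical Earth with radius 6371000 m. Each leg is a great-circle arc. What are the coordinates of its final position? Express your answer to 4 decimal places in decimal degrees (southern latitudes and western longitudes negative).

Apply the spherical direct solution leg by leg, carrying full precision between legs.
Leg 1: from (-52.0982°, -169.7890°), δ = 2663242/6371000 = 0.418026 rad, θ = 286° → φ = -40.7213°, λ = 159.2209°.
Leg 2: from (-40.7213°, 159.2209°), δ = 2053772/6371000 = 0.322363 rad, θ = 64° → φ = -30.8986°, λ = 178.6015°.

latitude -30.8986°, longitude 178.6015°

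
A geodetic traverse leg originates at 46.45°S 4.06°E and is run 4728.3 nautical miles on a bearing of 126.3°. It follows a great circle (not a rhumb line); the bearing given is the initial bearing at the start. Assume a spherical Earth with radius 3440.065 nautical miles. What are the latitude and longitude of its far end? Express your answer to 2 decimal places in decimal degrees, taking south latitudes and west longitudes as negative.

δ = 4728.3/3440.065 = 1.374480 rad (78.7519°).
With φ₁ = -46.45° = -0.810705 rad and θ = 126.3° = 2.204351 rad:
Destination latitude: φ₂ = arcsin( sin φ₁ cos δ + cos φ₁ sin δ cos θ ) = arcsin(-0.541427) = -32.78°.
For the longitude increment, Δλ = atan2( sin θ sin δ cos φ₁, cos δ − sin φ₁ sin φ₂ ) = atan2(0.544609, -0.197354) = 109.92°.
λ₂ = λ₁ + Δλ = 113.98°.

latitude -32.78°, longitude 113.98°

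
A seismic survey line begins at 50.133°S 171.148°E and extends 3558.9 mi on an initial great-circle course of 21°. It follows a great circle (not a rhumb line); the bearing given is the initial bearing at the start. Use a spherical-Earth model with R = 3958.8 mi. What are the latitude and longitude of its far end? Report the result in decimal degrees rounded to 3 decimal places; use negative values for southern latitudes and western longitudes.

latitude -0.534°, longitude -172.562°

Central angle δ = d/R = 0.898985 rad.
With φ₁ = -50.133° = -0.874986 rad and θ = 21° = 0.366519 rad:
Destination latitude: φ₂ = arcsin( sin φ₁ cos δ + cos φ₁ sin δ cos θ ) = arcsin(-0.009327) = -0.534°.
For the longitude increment, Δλ = atan2( sin θ sin δ cos φ₁, cos δ − sin φ₁ sin φ₂ ) = atan2(0.179798, 0.615246) = 16.290°.
λ₂ = 171.148° + 16.290° = 187.438°, normalized to (−180°, 180°] → -172.562°.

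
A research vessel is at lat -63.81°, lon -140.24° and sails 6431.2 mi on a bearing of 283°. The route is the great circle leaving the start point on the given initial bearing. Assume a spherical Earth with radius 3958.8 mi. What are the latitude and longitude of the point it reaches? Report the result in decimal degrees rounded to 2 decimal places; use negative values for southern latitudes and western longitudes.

δ = 6431.2/3958.8 = 1.624533 rad (93.0789°).
With φ₁ = -63.81° = -1.113695 rad and θ = 283° = 4.939282 rad:
Applying the spherical law of cosines for sides, sin φ₂ = sin φ₁ cos δ + cos φ₁ sin δ cos θ = 0.147335, so φ₂ = 8.47°.
For the longitude increment, Δλ = atan2( sin θ sin δ cos φ₁, cos δ − sin φ₁ sin φ₂ ) = atan2(-0.429417, 0.078498) = -79.64°.
λ₂ = -140.24° + -79.64° = -219.88°, normalized to (−180°, 180°] → 140.12°.

latitude 8.47°, longitude 140.12°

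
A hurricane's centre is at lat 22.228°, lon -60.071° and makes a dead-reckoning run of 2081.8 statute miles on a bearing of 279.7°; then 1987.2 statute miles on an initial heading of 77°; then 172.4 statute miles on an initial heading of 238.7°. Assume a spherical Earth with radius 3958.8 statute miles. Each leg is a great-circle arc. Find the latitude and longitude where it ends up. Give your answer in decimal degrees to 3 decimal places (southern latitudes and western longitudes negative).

latitude 25.710°, longitude -63.453°

Apply the spherical direct solution leg by leg, carrying full precision between legs.
Leg 1: from (22.228°, -60.071°), δ = 2081.8/3958.8 = 0.525866 rad, θ = 279.7° → φ = 23.921°, λ = -92.842°.
Leg 2: from (23.921°, -92.842°), δ = 1987.2/3958.8 = 0.501970 rad, θ = 77° → φ = 27.026°, λ = -61.086°.
Leg 3: from (27.026°, -61.086°), δ = 172.4/3958.8 = 0.043549 rad, θ = 238.7° → φ = 25.710°, λ = -63.453°.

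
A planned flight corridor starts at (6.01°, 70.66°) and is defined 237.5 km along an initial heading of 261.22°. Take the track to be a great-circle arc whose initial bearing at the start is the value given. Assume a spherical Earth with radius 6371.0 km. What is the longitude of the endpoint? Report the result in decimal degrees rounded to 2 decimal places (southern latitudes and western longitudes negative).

The arc subtends δ = 237.5/6371 = 0.037278 rad at the centre.
Converting: φ₁ = 0.104894 rad, θ = 4.559149 rad.
Destination latitude: φ₂ = arcsin( sin φ₁ cos δ + cos φ₁ sin δ cos θ ) = arcsin(0.098972) = 5.68°.
Δλ = atan2( sin θ sin δ cos φ₁ , cos δ − sin φ₁ sin φ₂ ) = atan2(-0.036630, 0.988943) = -0.037023 rad = -2.12°.
λ₂ = 70.66° + -2.12° = 68.54°.

longitude 68.54°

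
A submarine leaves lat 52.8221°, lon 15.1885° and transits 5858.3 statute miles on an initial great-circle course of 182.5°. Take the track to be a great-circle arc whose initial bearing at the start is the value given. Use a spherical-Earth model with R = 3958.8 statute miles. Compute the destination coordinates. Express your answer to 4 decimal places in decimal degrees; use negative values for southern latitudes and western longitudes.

latitude -31.9265°, longitude 12.2547°

δ = 5858.3/3958.8 = 1.479817 rad (84.7873°).
With φ₁ = 52.8221° = 0.921920 rad and θ = 182.5° = 3.185226 rad:
sin φ₂ = sin φ₁ cos δ + cos φ₁ sin δ cos θ = (0.796763)(0.090854) + (0.604292)(0.995864)(-0.999048) = -0.528831
φ₂ = asin(-0.528831) = -0.557223 rad = -31.9265°.
For the longitude increment, Δλ = atan2( sin θ sin δ cos φ₁, cos δ − sin φ₁ sin φ₂ ) = atan2(-0.026250, 0.512207) = -2.9338°.
Hence λ₂ = 15.1885° + -2.9338° = 12.2547°.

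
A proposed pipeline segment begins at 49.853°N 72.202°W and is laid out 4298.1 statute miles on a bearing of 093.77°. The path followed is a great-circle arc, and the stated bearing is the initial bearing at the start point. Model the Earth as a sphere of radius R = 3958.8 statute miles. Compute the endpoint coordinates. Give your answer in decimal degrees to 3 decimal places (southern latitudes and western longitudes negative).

δ = 4298.1/3958.8 = 1.085708 rad (62.2065°).
With φ₁ = 49.853° = 0.870099 rad and θ = 93.77° = 1.636595 rad:
Applying the spherical law of cosines for sides, sin φ₂ = sin φ₁ cos δ + cos φ₁ sin δ cos θ = 0.318924, so φ₂ = 18.598°.
For the longitude increment, Δλ = atan2( sin θ sin δ cos φ₁, cos δ − sin φ₁ sin φ₂ ) = atan2(0.569134, 0.222504) = 68.647°.
Hence λ₂ = -72.202° + 68.647° = -3.555°.

latitude 18.598°, longitude -3.555°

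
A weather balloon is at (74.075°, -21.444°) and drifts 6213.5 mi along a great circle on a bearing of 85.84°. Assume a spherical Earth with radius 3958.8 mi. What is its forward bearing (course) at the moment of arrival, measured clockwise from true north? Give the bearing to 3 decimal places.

Angular distance δ = d/R = 6213.5 / 3958.8 = 1.569541 rad.
Start latitude φ₁ = 1.292853 rad; initial bearing θ = 1.498191 rad.
Destination latitude: φ₂ = arcsin( sin φ₁ cos δ + cos φ₁ sin δ cos θ ) = arcsin(0.021111) = 1.210°.
For the longitude increment, Δλ = atan2( sin θ sin δ cos φ₁, cos δ − sin φ₁ sin φ₂ ) = atan2(0.273656, -0.019046) = 93.981°.
Hence λ₂ = -21.444° + 93.981° = 72.537°.
The forward bearing on arrival equals the back-azimuth from the destination plus 180°.
Back-azimuth from P₂ (1.210°, 72.537°) to P₁ (74.075°, -21.444°), with Δλ' = λ₁ − λ₂ = -93.981°: atan2( sin Δλ' cos φ₁ , cos φ₂ sin φ₁ − sin φ₂ cos φ₁ cos Δλ' ) = 344.114°.
Final bearing = (344.114° + 180°) mod 360° = 164.114°.

final bearing 164.114°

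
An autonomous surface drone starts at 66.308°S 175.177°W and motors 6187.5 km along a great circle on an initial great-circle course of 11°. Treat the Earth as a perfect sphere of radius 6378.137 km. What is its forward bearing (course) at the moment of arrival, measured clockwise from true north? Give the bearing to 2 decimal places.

Central angle δ = d/R = 0.970111 rad.
Start latitude φ₁ = -1.157293 rad; initial bearing θ = 0.191986 rad.
sin φ₂ = sin φ₁ cos δ + cos φ₁ sin δ cos θ = (-0.915719)(0.565208) + (0.401820)(0.824948)(0.981627) = -0.192181
φ₂ = asin(-0.192181) = -0.193384 rad = -11.080°.
Then Δλ = atan2(0.063249, 0.389224) = 0.161093 rad, from sin θ sin δ cos φ₁ over cos δ − sin φ₁ sin φ₂.
λ₂ = -175.177° + 9.230° = -165.947°.
The forward bearing on arrival equals the back-azimuth from the destination plus 180°.
Back-azimuth from P₂ (-11.08°, -165.95°) to P₁ (-66.31°, -175.18°), with Δλ' = λ₁ − λ₂ = -9.23°: atan2( sin Δλ' cos φ₁ , cos φ₂ sin φ₁ − sin φ₂ cos φ₁ cos Δλ' ) = 184.48°.
Final bearing = (184.48° + 180°) mod 360° = 4.48°.

final bearing 4.48°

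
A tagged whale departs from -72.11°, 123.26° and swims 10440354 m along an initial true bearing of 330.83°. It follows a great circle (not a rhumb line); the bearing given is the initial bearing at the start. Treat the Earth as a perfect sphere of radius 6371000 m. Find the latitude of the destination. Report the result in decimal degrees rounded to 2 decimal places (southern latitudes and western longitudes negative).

latitude 19.40°

The arc subtends δ = 10440354/6371000 = 1.638731 rad at the centre.
With φ₁ = -72.11° = -1.258557 rad and θ = 330.83° = 5.774073 rad:
Applying the spherical law of cosines for sides, sin φ₂ = sin φ₁ cos δ + cos φ₁ sin δ cos θ = 0.332213, so φ₂ = 19.40°.
For the longitude increment, Δλ = atan2( sin θ sin δ cos φ₁, cos δ − sin φ₁ sin φ₂ ) = atan2(-0.149380, 0.248268) = -31.03°.
λ₂ = 123.26° + -31.03° = 92.23°.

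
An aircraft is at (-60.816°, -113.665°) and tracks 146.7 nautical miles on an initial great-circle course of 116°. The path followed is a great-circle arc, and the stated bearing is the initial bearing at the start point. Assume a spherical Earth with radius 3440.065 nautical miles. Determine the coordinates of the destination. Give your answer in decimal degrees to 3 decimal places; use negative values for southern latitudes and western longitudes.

The arc subtends δ = 146.7/3440.065 = 0.042645 rad at the centre.
With φ₁ = -60.816° = -1.061439 rad and θ = 116° = 2.024582 rad:
Destination latitude: φ₂ = arcsin( sin φ₁ cos δ + cos φ₁ sin δ cos θ ) = arcsin(-0.881377) = -61.809°.
For the longitude increment, Δλ = atan2( sin θ sin δ cos φ₁, cos δ − sin φ₁ sin φ₂ ) = atan2(0.018684, 0.229597) = 4.652°.
λ₂ = λ₁ + Δλ = -109.013°.

latitude -61.809°, longitude -109.013°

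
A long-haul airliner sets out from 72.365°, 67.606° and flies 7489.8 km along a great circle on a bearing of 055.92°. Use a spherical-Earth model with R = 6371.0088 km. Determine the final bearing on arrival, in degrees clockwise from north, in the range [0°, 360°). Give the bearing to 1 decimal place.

Central angle δ = d/R = 1.175607 rad.
With φ₁ = 72.365° = 1.263008 rad and θ = 55.92° = 0.975988 rad:
Destination latitude: φ₂ = arcsin( sin φ₁ cos δ + cos φ₁ sin δ cos θ ) = arcsin(0.523566) = 31.572°.
Then Δλ = atan2(0.231582, -0.113978) = 2.028162 rad, from sin θ sin δ cos φ₁ over cos δ − sin φ₁ sin φ₂.
λ₂ = 67.606° + 116.205° = 183.811°, normalized to (−180°, 180°] → -176.189°.
The forward bearing on arrival equals the back-azimuth from the destination plus 180°.
Back-azimuth from P₂ (31.6°, -176.2°) to P₁ (72.4°, 67.6°), with Δλ' = λ₁ − λ₂ = 243.8°: atan2( sin Δλ' cos φ₁ , cos φ₂ sin φ₁ − sin φ₂ cos φ₁ cos Δλ' ) = 342.9°.
Final bearing = (342.9° + 180°) mod 360° = 162.9°.

final bearing 162.9°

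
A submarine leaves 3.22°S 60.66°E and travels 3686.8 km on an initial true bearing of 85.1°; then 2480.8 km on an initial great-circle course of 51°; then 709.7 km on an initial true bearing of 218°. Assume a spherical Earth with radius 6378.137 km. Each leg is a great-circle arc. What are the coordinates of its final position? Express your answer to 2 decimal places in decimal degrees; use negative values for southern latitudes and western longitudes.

latitude 8.73°, longitude 107.34°

Apply the spherical direct solution leg by leg, carrying full precision between legs.
Leg 1: from (-3.22°, 60.66°), δ = 3686.8/6378.137 = 0.578037 rad, θ = 85.1° → φ = -0.03°, λ = 93.64°.
Leg 2: from (-0.03°, 93.64°), δ = 2480.8/6378.137 = 0.388954 rad, θ = 51° → φ = 13.78°, λ = 111.31°.
Leg 3: from (13.78°, 111.31°), δ = 709.7/6378.137 = 0.111271 rad, θ = 218° → φ = 8.73°, λ = 107.34°.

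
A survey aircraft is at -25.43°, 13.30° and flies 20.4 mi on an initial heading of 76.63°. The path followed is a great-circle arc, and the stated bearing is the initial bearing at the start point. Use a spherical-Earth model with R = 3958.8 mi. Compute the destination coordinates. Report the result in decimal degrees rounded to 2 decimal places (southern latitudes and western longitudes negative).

δ = 20.4/3958.8 = 0.005153 rad (0.2952°).
With φ₁ = -25.43° = -0.443837 rad and θ = 76.63° = 1.337446 rad:
Applying the spherical law of cosines for sides, sin φ₂ = sin φ₁ cos δ + cos φ₁ sin δ cos θ = -0.428326, so φ₂ = -25.36°.
For the longitude increment, Δλ = atan2( sin θ sin δ cos φ₁, cos δ − sin φ₁ sin φ₂ ) = atan2(0.004528, 0.816060) = 0.32°.
λ₂ = 13.30° + 0.32° = 13.62°.

latitude -25.36°, longitude 13.62°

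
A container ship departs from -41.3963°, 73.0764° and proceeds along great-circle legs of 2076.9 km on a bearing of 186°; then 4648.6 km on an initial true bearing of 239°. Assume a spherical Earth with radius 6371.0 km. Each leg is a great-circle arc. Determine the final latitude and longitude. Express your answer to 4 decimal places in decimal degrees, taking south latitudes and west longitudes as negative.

latitude -54.7961°, longitude -13.1316°

Apply the spherical direct solution leg by leg, carrying full precision between legs.
Leg 1: from (-41.3963°, 73.0764°), δ = 2076.9/6371 = 0.325993 rad, θ = 186° → φ = -59.9235°, λ = 69.2464°.
Leg 2: from (-59.9235°, 69.2464°), δ = 4648.6/6371 = 0.729650 rad, θ = 239° → φ = -54.7961°, λ = -13.1316°.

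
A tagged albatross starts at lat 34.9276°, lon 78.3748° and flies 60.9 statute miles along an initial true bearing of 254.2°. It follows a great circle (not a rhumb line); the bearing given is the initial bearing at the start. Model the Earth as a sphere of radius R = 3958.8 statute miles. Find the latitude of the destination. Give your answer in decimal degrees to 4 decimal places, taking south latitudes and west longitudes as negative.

latitude 34.6832°

δ = 60.9/3958.8 = 0.015383 rad (0.8814°).
Start latitude φ₁ = 0.609602 rad; initial bearing θ = 4.436627 rad.
sin φ₂ = sin φ₁ cos δ + cos φ₁ sin δ cos θ = (0.572541)(0.999882) + (0.819876)(0.015383)(-0.272280) = 0.569039
φ₂ = asin(0.569039) = 0.605337 rad = 34.6832°.
Δλ = atan2( sin θ sin δ cos φ₁ , cos δ − sin φ₁ sin φ₂ ) = atan2(-0.012136, 0.674084) = -0.018001 rad = -1.0314°.
λ₂ = 78.3748° + -1.0314° = 77.3434°.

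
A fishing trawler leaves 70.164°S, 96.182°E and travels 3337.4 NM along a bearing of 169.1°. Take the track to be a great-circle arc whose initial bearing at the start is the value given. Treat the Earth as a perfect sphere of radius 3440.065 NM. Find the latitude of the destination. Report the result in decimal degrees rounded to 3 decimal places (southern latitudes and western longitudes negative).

latitude -53.758°

δ = 3337.4/3440.065 = 0.970156 rad (55.5858°).
With φ₁ = -70.164° = -1.224593 rad and θ = 169.1° = 2.951352 rad:
sin φ₂ = sin φ₁ cos δ + cos φ₁ sin δ cos θ = (-0.940668)(0.565171) + (0.339329)(0.824974)(-0.981959) = -0.806525
φ₂ = asin(-0.806525) = -0.938251 rad = -53.758°.
For the longitude increment, Δλ = atan2( sin θ sin δ cos φ₁, cos δ − sin φ₁ sin φ₂ ) = atan2(0.052935, -0.193501) = 164.700°.
λ₂ = 96.182° + 164.700° = 260.882°, normalized to (−180°, 180°] → -99.118°.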